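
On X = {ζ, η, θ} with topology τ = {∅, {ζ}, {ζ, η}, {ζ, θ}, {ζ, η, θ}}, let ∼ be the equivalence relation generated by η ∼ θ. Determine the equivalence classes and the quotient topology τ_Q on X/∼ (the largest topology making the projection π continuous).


X/∼ = {[ζ], [η=θ]}; |τ_Q| = 3.

Equivalence classes: [ζ], [η=θ].
Quotient map π: X → X/∼ sends ζ ↦ [ζ], η ↦ [η=θ], θ ↦ [η=θ].
For each subset V ⊆ X/∼, compute π^{-1}(V) ⊆ X and check whether π^{-1}(V) ∈ τ. V is open in τ_Q iff π^{-1}(V) ∈ τ.
  V = {}: π^{-1}(V) = ∅ ∈ τ ✓.
  V = {[ζ]}: π^{-1}(V) = {ζ} ∈ τ ✓.
  V = {[η=θ]}: π^{-1}(V) = {η, θ} ∉ τ ✗.
  V = {[ζ], [η=θ]}: π^{-1}(V) = {ζ, η, θ} ∈ τ ✓.
Open sets in the quotient: τ_Q = {{}, {[ζ]}, {[ζ], [η=θ]}} (3 elements).


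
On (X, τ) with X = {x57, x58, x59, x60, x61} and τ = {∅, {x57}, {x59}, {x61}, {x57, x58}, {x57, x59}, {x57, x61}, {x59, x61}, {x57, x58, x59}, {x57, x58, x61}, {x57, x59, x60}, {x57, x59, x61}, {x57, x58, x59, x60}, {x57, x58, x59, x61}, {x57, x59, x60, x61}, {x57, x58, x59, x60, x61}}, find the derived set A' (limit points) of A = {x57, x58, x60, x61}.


A' = {x58, x60}

For each x ∈ X, list the open sets U ∈ τ with x ∈ U, then check whether U ∩ (A ∖ {x}) ≠ ∅ for every such U.
  x = x57: open {x57} ∋ x has {x57} ∩ (A ∖ {x57}) = ∅, so x is NOT a limit point.
  x = x58: opens ∋ x are {x57, x58}, {x57, x58, x59}, {x57, x58, x61}, {x57, x58, x59, x60}, {x57, x58, x59, x61}, {x57, x58, x59, x60, x61}; each meets A ∖ {x58}, so x IS a limit point.
  x = x59: open {x59} ∋ x has {x59} ∩ (A ∖ {x59}) = ∅, so x is NOT a limit point.
  x = x60: opens ∋ x are {x57, x59, x60}, {x57, x58, x59, x60}, {x57, x59, x60, x61}, {x57, x58, x59, x60, x61}; each meets A ∖ {x60}, so x IS a limit point.
  x = x61: open {x61} ∋ x has {x61} ∩ (A ∖ {x61}) = ∅, so x is NOT a limit point.
Collecting: A' = {x58, x60}.


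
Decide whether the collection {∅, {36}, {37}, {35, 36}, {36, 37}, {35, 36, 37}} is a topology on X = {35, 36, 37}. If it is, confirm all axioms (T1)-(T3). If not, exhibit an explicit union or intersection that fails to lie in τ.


τ IS a topology on X.

Axiom (T1): ∅ ∈ τ? Yes; X ∈ τ? Yes.
Axiom (T2/T3): check pairwise unions and intersections of members of τ.
All pairwise intersections and unions checked — each lies in τ. Therefore τ satisfies (T1), (T2), (T3): it IS a topology on X.


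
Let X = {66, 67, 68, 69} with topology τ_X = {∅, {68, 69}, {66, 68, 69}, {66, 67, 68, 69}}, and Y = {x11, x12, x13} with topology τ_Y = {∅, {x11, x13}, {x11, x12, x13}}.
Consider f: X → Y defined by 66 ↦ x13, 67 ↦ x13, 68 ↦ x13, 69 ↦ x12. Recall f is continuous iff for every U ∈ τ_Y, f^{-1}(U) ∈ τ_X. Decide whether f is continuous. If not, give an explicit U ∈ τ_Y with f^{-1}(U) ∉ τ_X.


f is NOT continuous.

Compute f^{-1}(U) for each U ∈ τ_Y:
  U = ∅: f^{-1}(U) = ∅ ∈ τ_X ✓.
  U = {x11, x13}: f^{-1}(U) = {66, 67, 68} ∉ τ_X ✗.
  U = {x11, x12, x13}: f^{-1}(U) = {66, 67, 68, 69} ∈ τ_X ✓.
Found U = {x11, x13} with f^{-1}(U) = {66, 67, 68} not in τ_X. Therefore f is NOT continuous.


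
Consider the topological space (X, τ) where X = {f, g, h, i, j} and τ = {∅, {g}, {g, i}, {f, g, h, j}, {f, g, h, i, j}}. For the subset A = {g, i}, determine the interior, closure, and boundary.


int(A) = {g, i}, cl(A) = {f, g, h, i, j}, ∂A = {f, h, j}.

Closed sets in (X, τ) are complements of opens:
  closed(X, τ) = {∅, {i}, {f, h, j}, {f, h, i, j}, {f, g, h, i, j}}.
int(A) = ⋃ {U ∈ τ : U ⊆ A}. Opens contained in A: ∅, {g}, {g, i}.
Taking the union of these: int(A) = {g, i}.
cl(A) = ⋂ {C closed : A ⊆ C}. Closed sets containing A: {f, g, h, i, j}.
Intersecting these: cl(A) = {f, g, h, i, j}.
∂A = cl(A) ∖ int(A) = {f, g, h, i, j} ∖ {g, i} = {f, h, j}.


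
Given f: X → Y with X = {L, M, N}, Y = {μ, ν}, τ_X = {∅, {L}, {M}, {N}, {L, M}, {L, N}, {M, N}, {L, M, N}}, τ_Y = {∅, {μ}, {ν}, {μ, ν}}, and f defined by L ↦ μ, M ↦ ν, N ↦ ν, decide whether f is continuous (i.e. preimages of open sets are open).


f IS continuous.

Compute f^{-1}(U) for each U ∈ τ_Y:
  U = ∅: f^{-1}(U) = ∅ ∈ τ_X ✓.
  U = {μ}: f^{-1}(U) = {L} ∈ τ_X ✓.
  U = {ν}: f^{-1}(U) = {M, N} ∈ τ_X ✓.
  U = {μ, ν}: f^{-1}(U) = {L, M, N} ∈ τ_X ✓.
Every preimage lies in τ_X, so f IS continuous.


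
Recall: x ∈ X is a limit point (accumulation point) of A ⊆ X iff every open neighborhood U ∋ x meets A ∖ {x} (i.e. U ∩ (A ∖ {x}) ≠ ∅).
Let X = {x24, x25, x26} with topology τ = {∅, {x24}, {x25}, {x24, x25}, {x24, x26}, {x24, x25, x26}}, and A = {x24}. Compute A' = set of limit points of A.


A' = {x26}

For each x ∈ X, list the open sets U ∈ τ with x ∈ U, then check whether U ∩ (A ∖ {x}) ≠ ∅ for every such U.
  x = x24: open {x24} ∋ x has {x24} ∩ (A ∖ {x24}) = ∅, so x is NOT a limit point.
  x = x25: open {x25} ∋ x has {x25} ∩ (A ∖ {x25}) = ∅, so x is NOT a limit point.
  x = x26: opens ∋ x are {x24, x26}, {x24, x25, x26}; each meets A ∖ {x26}, so x IS a limit point.
Collecting: A' = {x26}.


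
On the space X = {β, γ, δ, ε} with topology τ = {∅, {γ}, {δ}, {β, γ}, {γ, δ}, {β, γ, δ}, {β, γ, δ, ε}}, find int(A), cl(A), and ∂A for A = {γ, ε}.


int(A) = {γ}, cl(A) = {β, γ, ε}, ∂A = {β, ε}.

Closed sets in (X, τ) are complements of opens:
  closed(X, τ) = {∅, {ε}, {β, ε}, {δ, ε}, {β, γ, ε}, {β, δ, ε}, {β, γ, δ, ε}}.
int(A) = ⋃ {U ∈ τ : U ⊆ A}. Opens contained in A: ∅, {γ}.
Taking the union of these: int(A) = {γ}.
cl(A) = ⋂ {C closed : A ⊆ C}. Closed sets containing A: {β, γ, ε}, {β, γ, δ, ε}.
Intersecting these: cl(A) = {β, γ, ε}.
∂A = cl(A) ∖ int(A) = {β, γ, ε} ∖ {γ} = {β, ε}.


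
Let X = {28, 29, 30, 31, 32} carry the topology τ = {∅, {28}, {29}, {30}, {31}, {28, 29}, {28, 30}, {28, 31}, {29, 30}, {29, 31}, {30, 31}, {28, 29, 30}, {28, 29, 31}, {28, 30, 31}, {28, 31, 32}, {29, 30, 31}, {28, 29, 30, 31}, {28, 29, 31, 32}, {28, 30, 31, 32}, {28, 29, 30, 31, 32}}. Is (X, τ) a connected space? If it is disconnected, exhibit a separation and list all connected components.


(X, τ) is disconnected; components = [{29}, {30}, {28, 31, 32}].

Find clopen sets (U ∈ τ with X ∖ U ∈ τ):
  U = ∅, X ∖ U = {28, 29, 30, 31, 32} — both open, so U is clopen.
  U = {29}, X ∖ U = {28, 30, 31, 32} — both open, so U is clopen.
  U = {30}, X ∖ U = {28, 29, 31, 32} — both open, so U is clopen.
  U = {29, 30}, X ∖ U = {28, 31, 32} — both open, so U is clopen.
  U = {28, 31, 32}, X ∖ U = {29, 30} — both open, so U is clopen.
  U = {28, 29, 31, 32}, X ∖ U = {30} — both open, so U is clopen.
  U = {28, 30, 31, 32}, X ∖ U = {29} — both open, so U is clopen.
  U = {28, 29, 30, 31, 32}, X ∖ U = ∅ — both open, so U is clopen.
Nontrivial clopen(s) exist: e.g. {30}. So (X, τ) is disconnected.
Compute connected components by grouping points that agree on all clopens:
  component: {29}
  component: {30}
  component: {28, 31, 32}


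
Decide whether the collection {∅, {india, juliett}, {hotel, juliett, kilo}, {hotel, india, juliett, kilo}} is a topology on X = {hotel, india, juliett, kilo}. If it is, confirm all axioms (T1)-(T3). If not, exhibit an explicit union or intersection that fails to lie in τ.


τ is NOT a topology on X.

Axiom (T1): ∅ ∈ τ? Yes; X ∈ τ? Yes.
Axiom (T2/T3): check pairwise unions and intersections of members of τ.
Counterexample for (T3): {india, juliett} ∩ {hotel, juliett, kilo} = {juliett} ∉ τ. Therefore τ is NOT a topology.


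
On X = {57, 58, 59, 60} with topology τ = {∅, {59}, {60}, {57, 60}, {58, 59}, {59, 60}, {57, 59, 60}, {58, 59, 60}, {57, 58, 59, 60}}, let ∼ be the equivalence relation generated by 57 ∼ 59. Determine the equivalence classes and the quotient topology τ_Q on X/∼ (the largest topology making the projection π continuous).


X/∼ = {[57=59], [58], [60]}; |τ_Q| = 4.

Equivalence classes: [57=59], [58], [60].
Quotient map π: X → X/∼ sends 57 ↦ [57=59], 58 ↦ [58], 59 ↦ [57=59], 60 ↦ [60].
For each subset V ⊆ X/∼, compute π^{-1}(V) ⊆ X and check whether π^{-1}(V) ∈ τ. V is open in τ_Q iff π^{-1}(V) ∈ τ.
  V = {}: π^{-1}(V) = ∅ ∈ τ ✓.
  V = {[57=59]}: π^{-1}(V) = {57, 59} ∉ τ ✗.
  V = {[58]}: π^{-1}(V) = {58} ∉ τ ✗.
  V = {[57=59], [58]}: π^{-1}(V) = {57, 58, 59} ∉ τ ✗.
  V = {[60]}: π^{-1}(V) = {60} ∈ τ ✓.
  V = {[57=59], [60]}: π^{-1}(V) = {57, 59, 60} ∈ τ ✓.
  V = {[58], [60]}: π^{-1}(V) = {58, 60} ∉ τ ✗.
  V = {[57=59], [58], [60]}: π^{-1}(V) = {57, 58, 59, 60} ∈ τ ✓.
Open sets in the quotient: τ_Q = {{}, {[60]}, {[57=59], [60]}, {[57=59], [58], [60]}} (4 elements).


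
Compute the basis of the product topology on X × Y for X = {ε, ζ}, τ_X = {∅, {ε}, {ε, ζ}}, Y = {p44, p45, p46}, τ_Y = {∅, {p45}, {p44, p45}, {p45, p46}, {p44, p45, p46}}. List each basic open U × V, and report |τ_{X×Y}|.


Basis B = {∅ × ∅, {ε} × {p45}, {ε} × {p44, p45}, {ε} × {p45, p46}, {ε, ζ} × {p45}, {ε} × {p44, p45, p46}, {ε, ζ} × {p44, p45}, {ε, ζ} × {p45, p46}, {ε, ζ} × {p44, p45, p46}}; |τ_{X×Y}| = 14.

Enumerate products U × V with U ∈ τ_X, V ∈ τ_Y (deduplicated):
  ∅ × ∅ = {} (∅)
  {ε} × {p45} = {(ε,p45)}
  {ε} × {p44, p45} = {(ε,p44), (ε,p45)}
  {ε} × {p45, p46} = {(ε,p45), (ε,p46)}
  {ε, ζ} × {p45} = {(ε,p45), (ζ,p45)}
  {ε} × {p44, p45, p46} = {(ε,p44), (ε,p45), (ε,p46)}
  {ε, ζ} × {p44, p45} = {(ε,p44), (ε,p45), (ζ,p44), (ζ,p45)}
  {ε, ζ} × {p45, p46} = {(ε,p45), (ε,p46), (ζ,p45), (ζ,p46)}
  {ε, ζ} × {p44, p45, p46} = {(ε,p44), (ε,p45), (ε,p46), (ζ,p44), (ζ,p45), (ζ,p46)}
These 9 distinct sets form the basis B.
Close under arbitrary unions to get τ_{X×Y}; counting gives |τ_{X×Y}| = 14.


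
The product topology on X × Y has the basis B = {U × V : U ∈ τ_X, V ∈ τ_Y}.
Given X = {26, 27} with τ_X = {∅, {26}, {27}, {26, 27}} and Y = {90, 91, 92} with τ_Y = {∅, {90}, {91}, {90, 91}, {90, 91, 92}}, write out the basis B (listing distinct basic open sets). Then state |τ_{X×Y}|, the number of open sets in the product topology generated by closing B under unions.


Basis B = {∅ × ∅, {26} × {90}, {26} × {91}, {27} × {90}, {27} × {91}, {26} × {90, 91}, {26, 27} × {90}, {26, 27} × {91}, {27} × {90, 91}, {26} × {90, 91, 92}, {27} × {90, 91, 92}, {26, 27} × {90, 91}, {26, 27} × {90, 91, 92}}; |τ_{X×Y}| = 25.

Enumerate products U × V with U ∈ τ_X, V ∈ τ_Y (deduplicated):
  ∅ × ∅ = {} (∅)
  {26} × {90} = {(26,90)}
  {26} × {91} = {(26,91)}
  {27} × {90} = {(27,90)}
  {27} × {91} = {(27,91)}
  {26} × {90, 91} = {(26,90), (26,91)}
  {26, 27} × {90} = {(26,90), (27,90)}
  {26, 27} × {91} = {(26,91), (27,91)}
  {27} × {90, 91} = {(27,90), (27,91)}
  {26} × {90, 91, 92} = {(26,90), (26,91), (26,92)}
  {27} × {90, 91, 92} = {(27,90), (27,91), (27,92)}
  {26, 27} × {90, 91} = {(26,90), (26,91), (27,90), (27,91)}
  {26, 27} × {90, 91, 92} = {(26,90), (26,91), (26,92), (27,90), (27,91), (27,92)}
These 13 distinct sets form the basis B.
Close under arbitrary unions to get τ_{X×Y}; counting gives |τ_{X×Y}| = 25.


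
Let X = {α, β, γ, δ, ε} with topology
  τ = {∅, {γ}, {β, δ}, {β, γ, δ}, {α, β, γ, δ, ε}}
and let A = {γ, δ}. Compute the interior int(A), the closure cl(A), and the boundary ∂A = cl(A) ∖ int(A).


int(A) = {γ}, cl(A) = {α, β, γ, δ, ε}, ∂A = {α, β, δ, ε}.

Closed sets in (X, τ) are complements of opens:
  closed(X, τ) = {∅, {α, ε}, {α, γ, ε}, {α, β, δ, ε}, {α, β, γ, δ, ε}}.
int(A) = ⋃ {U ∈ τ : U ⊆ A}. Opens contained in A: ∅, {γ}.
Taking the union of these: int(A) = {γ}.
cl(A) = ⋂ {C closed : A ⊆ C}. Closed sets containing A: {α, β, γ, δ, ε}.
Intersecting these: cl(A) = {α, β, γ, δ, ε}.
∂A = cl(A) ∖ int(A) = {α, β, γ, δ, ε} ∖ {γ} = {α, β, δ, ε}.


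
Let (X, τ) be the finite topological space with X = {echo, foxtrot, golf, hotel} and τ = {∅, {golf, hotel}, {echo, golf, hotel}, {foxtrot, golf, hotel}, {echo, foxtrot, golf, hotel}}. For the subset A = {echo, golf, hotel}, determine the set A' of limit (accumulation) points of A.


A' = {echo, foxtrot, golf, hotel}

For each x ∈ X, list the open sets U ∈ τ with x ∈ U, then check whether U ∩ (A ∖ {x}) ≠ ∅ for every such U.
  x = echo: opens ∋ x are {echo, golf, hotel}, {echo, foxtrot, golf, hotel}; each meets A ∖ {echo}, so x IS a limit point.
  x = foxtrot: opens ∋ x are {foxtrot, golf, hotel}, {echo, foxtrot, golf, hotel}; each meets A ∖ {foxtrot}, so x IS a limit point.
  x = golf: opens ∋ x are {golf, hotel}, {echo, golf, hotel}, {foxtrot, golf, hotel}, {echo, foxtrot, golf, hotel}; each meets A ∖ {golf}, so x IS a limit point.
  x = hotel: opens ∋ x are {golf, hotel}, {echo, golf, hotel}, {foxtrot, golf, hotel}, {echo, foxtrot, golf, hotel}; each meets A ∖ {hotel}, so x IS a limit point.
Collecting: A' = {echo, foxtrot, golf, hotel}.


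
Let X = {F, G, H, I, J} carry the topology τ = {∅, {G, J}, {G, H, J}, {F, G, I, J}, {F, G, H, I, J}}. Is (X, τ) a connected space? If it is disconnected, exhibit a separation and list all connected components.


(X, τ) is connected.

Find clopen sets (U ∈ τ with X ∖ U ∈ τ):
  U = ∅, X ∖ U = {F, G, H, I, J} — both open, so U is clopen.
  U = {F, G, H, I, J}, X ∖ U = ∅ — both open, so U is clopen.
Only trivial clopens (∅ and X) exist, so (X, τ) is connected.
Compute connected components by grouping points that agree on all clopens:
  component: {F, G, H, I, J}


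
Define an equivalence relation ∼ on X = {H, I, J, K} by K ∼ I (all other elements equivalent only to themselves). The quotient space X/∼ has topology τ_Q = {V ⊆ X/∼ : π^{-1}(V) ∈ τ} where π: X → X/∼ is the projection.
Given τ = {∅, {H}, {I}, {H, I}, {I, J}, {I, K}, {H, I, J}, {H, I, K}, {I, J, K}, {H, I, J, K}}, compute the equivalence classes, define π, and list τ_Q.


X/∼ = {[H], [I=K], [J]}; |τ_Q| = 6.

Equivalence classes: [H], [I=K], [J].
Quotient map π: X → X/∼ sends H ↦ [H], I ↦ [I=K], J ↦ [J], K ↦ [I=K].
For each subset V ⊆ X/∼, compute π^{-1}(V) ⊆ X and check whether π^{-1}(V) ∈ τ. V is open in τ_Q iff π^{-1}(V) ∈ τ.
  V = {}: π^{-1}(V) = ∅ ∈ τ ✓.
  V = {[H]}: π^{-1}(V) = {H} ∈ τ ✓.
  V = {[I=K]}: π^{-1}(V) = {I, K} ∈ τ ✓.
  V = {[H], [I=K]}: π^{-1}(V) = {H, I, K} ∈ τ ✓.
  V = {[J]}: π^{-1}(V) = {J} ∉ τ ✗.
  V = {[H], [J]}: π^{-1}(V) = {H, J} ∉ τ ✗.
  V = {[I=K], [J]}: π^{-1}(V) = {I, J, K} ∈ τ ✓.
  V = {[H], [I=K], [J]}: π^{-1}(V) = {H, I, J, K} ∈ τ ✓.
Open sets in the quotient: τ_Q = {{}, {[H]}, {[I=K]}, {[H], [I=K]}, {[I=K], [J]}, {[H], [I=K], [J]}} (6 elements).


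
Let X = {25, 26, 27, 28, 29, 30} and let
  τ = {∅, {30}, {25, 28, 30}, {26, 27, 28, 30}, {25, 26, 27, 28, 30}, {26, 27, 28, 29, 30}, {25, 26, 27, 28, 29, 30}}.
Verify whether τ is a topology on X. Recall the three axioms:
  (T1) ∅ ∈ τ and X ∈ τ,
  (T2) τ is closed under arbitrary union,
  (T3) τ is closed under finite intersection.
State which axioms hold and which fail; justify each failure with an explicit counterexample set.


τ is NOT a topology on X.

Axiom (T1): ∅ ∈ τ? Yes; X ∈ τ? Yes.
Axiom (T2/T3): check pairwise unions and intersections of members of τ.
Counterexample for (T3): {25, 28, 30} ∩ {26, 27, 28, 30} = {28, 30} ∉ τ. Therefore τ is NOT a topology.


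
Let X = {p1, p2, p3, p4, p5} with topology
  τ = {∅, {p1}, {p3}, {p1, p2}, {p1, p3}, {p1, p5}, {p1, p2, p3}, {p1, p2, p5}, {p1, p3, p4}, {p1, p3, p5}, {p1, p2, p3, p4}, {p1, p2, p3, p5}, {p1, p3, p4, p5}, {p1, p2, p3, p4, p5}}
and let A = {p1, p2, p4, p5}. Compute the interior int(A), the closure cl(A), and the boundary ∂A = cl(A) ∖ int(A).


int(A) = {p1, p2, p5}, cl(A) = {p1, p2, p4, p5}, ∂A = {p4}.

Closed sets in (X, τ) are complements of opens:
  closed(X, τ) = {∅, {p2}, {p4}, {p5}, {p2, p4}, {p2, p5}, {p3, p4}, {p4, p5}, {p2, p3, p4}, {p2, p4, p5}, {p3, p4, p5}, {p1, p2, p4, p5}, {p2, p3, p4, p5}, {p1, p2, p3, p4, p5}}.
int(A) = ⋃ {U ∈ τ : U ⊆ A}. Opens contained in A: ∅, {p1}, {p1, p2}, {p1, p5}, {p1, p2, p5}.
Taking the union of these: int(A) = {p1, p2, p5}.
cl(A) = ⋂ {C closed : A ⊆ C}. Closed sets containing A: {p1, p2, p4, p5}, {p1, p2, p3, p4, p5}.
Intersecting these: cl(A) = {p1, p2, p4, p5}.
∂A = cl(A) ∖ int(A) = {p1, p2, p4, p5} ∖ {p1, p2, p5} = {p4}.


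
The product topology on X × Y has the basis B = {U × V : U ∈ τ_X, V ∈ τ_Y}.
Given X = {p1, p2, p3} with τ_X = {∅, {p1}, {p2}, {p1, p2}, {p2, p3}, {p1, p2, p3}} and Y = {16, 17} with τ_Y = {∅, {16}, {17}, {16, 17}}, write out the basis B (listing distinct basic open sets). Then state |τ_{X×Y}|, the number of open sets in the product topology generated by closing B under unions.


Basis B = {∅ × ∅, {p1} × {16}, {p1} × {17}, {p2} × {16}, {p2} × {17}, {p1} × {16, 17}, {p1, p2} × {16}, {p1, p2} × {17}, {p2} × {16, 17}, {p2, p3} × {16}, {p2, p3} × {17}, {p1, p2, p3} × {16}, {p1, p2, p3} × {17}, {p1, p2} × {16, 17}, {p2, p3} × {16, 17}, {p1, p2, p3} × {16, 17}}; |τ_{X×Y}| = 36.

Enumerate products U × V with U ∈ τ_X, V ∈ τ_Y (deduplicated):
  ∅ × ∅ = {} (∅)
  {p1} × {16} = {(p1,16)}
  {p1} × {17} = {(p1,17)}
  {p2} × {16} = {(p2,16)}
  {p2} × {17} = {(p2,17)}
  {p1} × {16, 17} = {(p1,16), (p1,17)}
  {p1, p2} × {16} = {(p1,16), (p2,16)}
  {p1, p2} × {17} = {(p1,17), (p2,17)}
  {p2} × {16, 17} = {(p2,16), (p2,17)}
  {p2, p3} × {16} = {(p2,16), (p3,16)}
  {p2, p3} × {17} = {(p2,17), (p3,17)}
  {p1, p2, p3} × {16} = {(p1,16), (p2,16), (p3,16)}
  {p1, p2, p3} × {17} = {(p1,17), (p2,17), (p3,17)}
  {p1, p2} × {16, 17} = {(p1,16), (p1,17), (p2,16), (p2,17)}
  {p2, p3} × {16, 17} = {(p2,16), (p2,17), (p3,16), (p3,17)}
  {p1, p2, p3} × {16, 17} = {(p1,16), (p1,17), (p2,16), (p2,17), (p3,16), (p3,17)}
These 16 distinct sets form the basis B.
Close under arbitrary unions to get τ_{X×Y}; counting gives |τ_{X×Y}| = 36.


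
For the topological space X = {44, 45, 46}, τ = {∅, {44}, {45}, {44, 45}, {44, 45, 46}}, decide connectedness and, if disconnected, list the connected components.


(X, τ) is connected.

Find clopen sets (U ∈ τ with X ∖ U ∈ τ):
  U = ∅, X ∖ U = {44, 45, 46} — both open, so U is clopen.
  U = {44, 45, 46}, X ∖ U = ∅ — both open, so U is clopen.
Only trivial clopens (∅ and X) exist, so (X, τ) is connected.
Compute connected components by grouping points that agree on all clopens:
  component: {44, 45, 46}


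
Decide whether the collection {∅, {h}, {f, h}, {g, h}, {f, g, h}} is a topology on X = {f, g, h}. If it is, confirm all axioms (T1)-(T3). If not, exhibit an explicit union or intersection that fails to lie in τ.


τ IS a topology on X.

Axiom (T1): ∅ ∈ τ? Yes; X ∈ τ? Yes.
Axiom (T2/T3): check pairwise unions and intersections of members of τ.
All pairwise intersections and unions checked — each lies in τ. Therefore τ satisfies (T1), (T2), (T3): it IS a topology on X.


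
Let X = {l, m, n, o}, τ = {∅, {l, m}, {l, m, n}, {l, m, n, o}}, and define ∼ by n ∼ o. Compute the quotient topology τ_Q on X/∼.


X/∼ = {[l], [m], [n=o]}; |τ_Q| = 3.

Equivalence classes: [l], [m], [n=o].
Quotient map π: X → X/∼ sends l ↦ [l], m ↦ [m], n ↦ [n=o], o ↦ [n=o].
For each subset V ⊆ X/∼, compute π^{-1}(V) ⊆ X and check whether π^{-1}(V) ∈ τ. V is open in τ_Q iff π^{-1}(V) ∈ τ.
  V = {}: π^{-1}(V) = ∅ ∈ τ ✓.
  V = {[l]}: π^{-1}(V) = {l} ∉ τ ✗.
  V = {[m]}: π^{-1}(V) = {m} ∉ τ ✗.
  V = {[l], [m]}: π^{-1}(V) = {l, m} ∈ τ ✓.
  V = {[n=o]}: π^{-1}(V) = {n, o} ∉ τ ✗.
  V = {[l], [n=o]}: π^{-1}(V) = {l, n, o} ∉ τ ✗.
  V = {[m], [n=o]}: π^{-1}(V) = {m, n, o} ∉ τ ✗.
  V = {[l], [m], [n=o]}: π^{-1}(V) = {l, m, n, o} ∈ τ ✓.
Open sets in the quotient: τ_Q = {{}, {[l], [m]}, {[l], [m], [n=o]}} (3 elements).


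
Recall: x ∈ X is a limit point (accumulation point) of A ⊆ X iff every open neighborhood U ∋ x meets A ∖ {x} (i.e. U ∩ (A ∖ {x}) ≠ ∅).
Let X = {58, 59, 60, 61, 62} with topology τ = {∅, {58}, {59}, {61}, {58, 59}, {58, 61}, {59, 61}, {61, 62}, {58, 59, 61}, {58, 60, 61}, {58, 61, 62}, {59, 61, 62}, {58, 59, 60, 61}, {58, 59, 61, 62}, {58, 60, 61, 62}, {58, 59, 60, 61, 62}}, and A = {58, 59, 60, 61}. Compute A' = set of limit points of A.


A' = {60, 62}

For each x ∈ X, list the open sets U ∈ τ with x ∈ U, then check whether U ∩ (A ∖ {x}) ≠ ∅ for every such U.
  x = 58: open {58} ∋ x has {58} ∩ (A ∖ {58}) = ∅, so x is NOT a limit point.
  x = 59: open {59} ∋ x has {59} ∩ (A ∖ {59}) = ∅, so x is NOT a limit point.
  x = 60: opens ∋ x are {58, 60, 61}, {58, 59, 60, 61}, {58, 60, 61, 62}, {58, 59, 60, 61, 62}; each meets A ∖ {60}, so x IS a limit point.
  x = 61: open {61} ∋ x has {61} ∩ (A ∖ {61}) = ∅, so x is NOT a limit point.
  x = 62: opens ∋ x are {61, 62}, {58, 61, 62}, {59, 61, 62}, {58, 59, 61, 62}, {58, 60, 61, 62}, {58, 59, 60, 61, 62}; each meets A ∖ {62}, so x IS a limit point.
Collecting: A' = {60, 62}.


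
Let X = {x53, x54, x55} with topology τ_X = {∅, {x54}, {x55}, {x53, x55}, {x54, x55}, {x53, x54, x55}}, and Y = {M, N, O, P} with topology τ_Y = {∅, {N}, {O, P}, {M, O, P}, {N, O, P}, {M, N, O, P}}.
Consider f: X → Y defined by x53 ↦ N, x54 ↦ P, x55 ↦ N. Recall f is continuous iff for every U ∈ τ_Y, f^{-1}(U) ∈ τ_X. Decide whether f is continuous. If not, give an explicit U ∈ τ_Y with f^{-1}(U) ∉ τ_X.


f IS continuous.

Compute f^{-1}(U) for each U ∈ τ_Y:
  U = ∅: f^{-1}(U) = ∅ ∈ τ_X ✓.
  U = {N}: f^{-1}(U) = {x53, x55} ∈ τ_X ✓.
  U = {O, P}: f^{-1}(U) = {x54} ∈ τ_X ✓.
  U = {M, O, P}: f^{-1}(U) = {x54} ∈ τ_X ✓.
  U = {N, O, P}: f^{-1}(U) = {x53, x54, x55} ∈ τ_X ✓.
  U = {M, N, O, P}: f^{-1}(U) = {x53, x54, x55} ∈ τ_X ✓.
Every preimage lies in τ_X, so f IS continuous.


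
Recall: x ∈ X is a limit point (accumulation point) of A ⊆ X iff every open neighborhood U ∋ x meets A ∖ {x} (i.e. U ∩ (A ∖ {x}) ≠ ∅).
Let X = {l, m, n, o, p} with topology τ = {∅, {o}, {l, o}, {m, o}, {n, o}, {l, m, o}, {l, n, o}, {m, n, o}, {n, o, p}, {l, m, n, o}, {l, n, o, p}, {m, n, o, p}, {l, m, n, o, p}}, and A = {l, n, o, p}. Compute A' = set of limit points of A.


A' = {l, m, n, p}

For each x ∈ X, list the open sets U ∈ τ with x ∈ U, then check whether U ∩ (A ∖ {x}) ≠ ∅ for every such U.
  x = l: opens ∋ x are {l, o}, {l, m, o}, {l, n, o}, {l, m, n, o}, {l, n, o, p}, {l, m, n, o, p}; each meets A ∖ {l}, so x IS a limit point.
  x = m: opens ∋ x are {m, o}, {l, m, o}, {m, n, o}, {l, m, n, o}, {m, n, o, p}, {l, m, n, o, p}; each meets A ∖ {m}, so x IS a limit point.
  x = n: opens ∋ x are {n, o}, {l, n, o}, {m, n, o}, {n, o, p}, {l, m, n, o}, {l, n, o, p}, {m, n, o, p}, {l, m, n, o, p}; each meets A ∖ {n}, so x IS a limit point.
  x = o: open {o} ∋ x has {o} ∩ (A ∖ {o}) = ∅, so x is NOT a limit point.
  x = p: opens ∋ x are {n, o, p}, {l, n, o, p}, {m, n, o, p}, {l, m, n, o, p}; each meets A ∖ {p}, so x IS a limit point.
Collecting: A' = {l, m, n, p}.


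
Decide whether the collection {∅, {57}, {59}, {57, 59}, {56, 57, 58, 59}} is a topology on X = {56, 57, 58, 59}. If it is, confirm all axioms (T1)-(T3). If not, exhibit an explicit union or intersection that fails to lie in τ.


τ IS a topology on X.

Axiom (T1): ∅ ∈ τ? Yes; X ∈ τ? Yes.
Axiom (T2/T3): check pairwise unions and intersections of members of τ.
All pairwise intersections and unions checked — each lies in τ. Therefore τ satisfies (T1), (T2), (T3): it IS a topology on X.


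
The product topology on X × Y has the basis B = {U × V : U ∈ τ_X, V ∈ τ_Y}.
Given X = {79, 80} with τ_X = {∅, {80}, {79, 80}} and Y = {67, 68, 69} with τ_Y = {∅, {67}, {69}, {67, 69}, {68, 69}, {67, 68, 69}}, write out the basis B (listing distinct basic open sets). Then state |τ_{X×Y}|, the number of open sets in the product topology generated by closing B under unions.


Basis B = {∅ × ∅, {80} × {67}, {80} × {69}, {79, 80} × {67}, {79, 80} × {69}, {80} × {67, 69}, {80} × {68, 69}, {80} × {67, 68, 69}, {79, 80} × {67, 69}, {79, 80} × {68, 69}, {79, 80} × {67, 68, 69}}; |τ_{X×Y}| = 18.

Enumerate products U × V with U ∈ τ_X, V ∈ τ_Y (deduplicated):
  ∅ × ∅ = {} (∅)
  {80} × {67} = {(80,67)}
  {80} × {69} = {(80,69)}
  {79, 80} × {67} = {(79,67), (80,67)}
  {79, 80} × {69} = {(79,69), (80,69)}
  {80} × {67, 69} = {(80,67), (80,69)}
  {80} × {68, 69} = {(80,68), (80,69)}
  {80} × {67, 68, 69} = {(80,67), (80,68), (80,69)}
  {79, 80} × {67, 69} = {(79,67), (79,69), (80,67), (80,69)}
  {79, 80} × {68, 69} = {(79,68), (79,69), (80,68), (80,69)}
  {79, 80} × {67, 68, 69} = {(79,67), (79,68), (79,69), (80,67), (80,68), (80,69)}
These 11 distinct sets form the basis B.
Close under arbitrary unions to get τ_{X×Y}; counting gives |τ_{X×Y}| = 18.


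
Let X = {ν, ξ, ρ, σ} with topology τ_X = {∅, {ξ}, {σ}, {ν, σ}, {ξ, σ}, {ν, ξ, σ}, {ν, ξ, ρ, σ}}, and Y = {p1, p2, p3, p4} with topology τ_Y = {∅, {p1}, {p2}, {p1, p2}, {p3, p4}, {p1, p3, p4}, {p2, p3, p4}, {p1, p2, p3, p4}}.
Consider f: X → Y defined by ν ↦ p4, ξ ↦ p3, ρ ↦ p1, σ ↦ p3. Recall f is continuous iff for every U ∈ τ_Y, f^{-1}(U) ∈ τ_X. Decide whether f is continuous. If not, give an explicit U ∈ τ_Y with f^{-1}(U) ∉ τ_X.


f is NOT continuous.

Compute f^{-1}(U) for each U ∈ τ_Y:
  U = ∅: f^{-1}(U) = ∅ ∈ τ_X ✓.
  U = {p1}: f^{-1}(U) = {ρ} ∉ τ_X ✗.
  U = {p2}: f^{-1}(U) = ∅ ∈ τ_X ✓.
  U = {p1, p2}: f^{-1}(U) = {ρ} ∉ τ_X ✗.
  U = {p3, p4}: f^{-1}(U) = {ν, ξ, σ} ∈ τ_X ✓.
  U = {p1, p3, p4}: f^{-1}(U) = {ν, ξ, ρ, σ} ∈ τ_X ✓.
  U = {p2, p3, p4}: f^{-1}(U) = {ν, ξ, σ} ∈ τ_X ✓.
  U = {p1, p2, p3, p4}: f^{-1}(U) = {ν, ξ, ρ, σ} ∈ τ_X ✓.
Found U = {p1} with f^{-1}(U) = {ρ} not in τ_X. Therefore f is NOT continuous.


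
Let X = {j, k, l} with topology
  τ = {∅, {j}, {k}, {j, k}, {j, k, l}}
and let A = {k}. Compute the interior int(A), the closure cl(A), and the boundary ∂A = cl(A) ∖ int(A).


int(A) = {k}, cl(A) = {k, l}, ∂A = {l}.

Closed sets in (X, τ) are complements of opens:
  closed(X, τ) = {∅, {l}, {j, l}, {k, l}, {j, k, l}}.
int(A) = ⋃ {U ∈ τ : U ⊆ A}. Opens contained in A: ∅, {k}.
Taking the union of these: int(A) = {k}.
cl(A) = ⋂ {C closed : A ⊆ C}. Closed sets containing A: {k, l}, {j, k, l}.
Intersecting these: cl(A) = {k, l}.
∂A = cl(A) ∖ int(A) = {k, l} ∖ {k} = {l}.


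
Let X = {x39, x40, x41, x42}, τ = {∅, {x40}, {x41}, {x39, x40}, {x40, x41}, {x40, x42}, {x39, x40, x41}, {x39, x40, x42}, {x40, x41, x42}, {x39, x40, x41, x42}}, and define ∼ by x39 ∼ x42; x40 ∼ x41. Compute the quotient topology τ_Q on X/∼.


X/∼ = {[x39=x42], [x40=x41]}; |τ_Q| = 3.

Equivalence classes: [x39=x42], [x40=x41].
Quotient map π: X → X/∼ sends x39 ↦ [x39=x42], x40 ↦ [x40=x41], x41 ↦ [x40=x41], x42 ↦ [x39=x42].
For each subset V ⊆ X/∼, compute π^{-1}(V) ⊆ X and check whether π^{-1}(V) ∈ τ. V is open in τ_Q iff π^{-1}(V) ∈ τ.
  V = {}: π^{-1}(V) = ∅ ∈ τ ✓.
  V = {[x39=x42]}: π^{-1}(V) = {x39, x42} ∉ τ ✗.
  V = {[x40=x41]}: π^{-1}(V) = {x40, x41} ∈ τ ✓.
  V = {[x39=x42], [x40=x41]}: π^{-1}(V) = {x39, x40, x41, x42} ∈ τ ✓.
Open sets in the quotient: τ_Q = {{}, {[x40=x41]}, {[x39=x42], [x40=x41]}} (3 elements).


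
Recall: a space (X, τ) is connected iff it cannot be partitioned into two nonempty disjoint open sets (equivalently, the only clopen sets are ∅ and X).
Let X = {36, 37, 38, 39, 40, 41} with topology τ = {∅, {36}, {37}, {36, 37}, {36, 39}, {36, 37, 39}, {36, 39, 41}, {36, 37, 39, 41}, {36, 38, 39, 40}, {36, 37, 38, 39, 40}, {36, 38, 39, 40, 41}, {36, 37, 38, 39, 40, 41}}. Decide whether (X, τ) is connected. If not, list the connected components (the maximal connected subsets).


(X, τ) is disconnected; components = [{37}, {36, 38, 39, 40, 41}].

Find clopen sets (U ∈ τ with X ∖ U ∈ τ):
  U = ∅, X ∖ U = {36, 37, 38, 39, 40, 41} — both open, so U is clopen.
  U = {37}, X ∖ U = {36, 38, 39, 40, 41} — both open, so U is clopen.
  U = {36, 38, 39, 40, 41}, X ∖ U = {37} — both open, so U is clopen.
  U = {36, 37, 38, 39, 40, 41}, X ∖ U = ∅ — both open, so U is clopen.
Nontrivial clopen(s) exist: e.g. {36, 38, 39, 40, 41}. So (X, τ) is disconnected.
Compute connected components by grouping points that agree on all clopens:
  component: {37}
  component: {36, 38, 39, 40, 41}


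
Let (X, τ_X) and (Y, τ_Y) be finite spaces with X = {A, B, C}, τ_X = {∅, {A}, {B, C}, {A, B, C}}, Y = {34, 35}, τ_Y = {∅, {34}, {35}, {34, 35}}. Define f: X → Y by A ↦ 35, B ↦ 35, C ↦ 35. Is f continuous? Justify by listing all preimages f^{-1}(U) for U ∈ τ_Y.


f IS continuous.

Compute f^{-1}(U) for each U ∈ τ_Y:
  U = ∅: f^{-1}(U) = ∅ ∈ τ_X ✓.
  U = {34}: f^{-1}(U) = ∅ ∈ τ_X ✓.
  U = {35}: f^{-1}(U) = {A, B, C} ∈ τ_X ✓.
  U = {34, 35}: f^{-1}(U) = {A, B, C} ∈ τ_X ✓.
Every preimage lies in τ_X, so f IS continuous.


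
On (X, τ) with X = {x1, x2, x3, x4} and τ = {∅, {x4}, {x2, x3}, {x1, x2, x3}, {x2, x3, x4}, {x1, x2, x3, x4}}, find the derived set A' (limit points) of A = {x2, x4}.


A' = {x1, x3}

For each x ∈ X, list the open sets U ∈ τ with x ∈ U, then check whether U ∩ (A ∖ {x}) ≠ ∅ for every such U.
  x = x1: opens ∋ x are {x1, x2, x3}, {x1, x2, x3, x4}; each meets A ∖ {x1}, so x IS a limit point.
  x = x2: open {x2, x3} ∋ x has {x2, x3} ∩ (A ∖ {x2}) = ∅, so x is NOT a limit point.
  x = x3: opens ∋ x are {x2, x3}, {x1, x2, x3}, {x2, x3, x4}, {x1, x2, x3, x4}; each meets A ∖ {x3}, so x IS a limit point.
  x = x4: open {x4} ∋ x has {x4} ∩ (A ∖ {x4}) = ∅, so x is NOT a limit point.
Collecting: A' = {x1, x3}.


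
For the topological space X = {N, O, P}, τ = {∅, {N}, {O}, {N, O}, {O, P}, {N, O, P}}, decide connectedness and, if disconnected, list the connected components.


(X, τ) is disconnected; components = [{N}, {O, P}].

Find clopen sets (U ∈ τ with X ∖ U ∈ τ):
  U = ∅, X ∖ U = {N, O, P} — both open, so U is clopen.
  U = {N}, X ∖ U = {O, P} — both open, so U is clopen.
  U = {O, P}, X ∖ U = {N} — both open, so U is clopen.
  U = {N, O, P}, X ∖ U = ∅ — both open, so U is clopen.
Nontrivial clopen(s) exist: e.g. {N}. So (X, τ) is disconnected.
Compute connected components by grouping points that agree on all clopens:
  component: {N}
  component: {O, P}


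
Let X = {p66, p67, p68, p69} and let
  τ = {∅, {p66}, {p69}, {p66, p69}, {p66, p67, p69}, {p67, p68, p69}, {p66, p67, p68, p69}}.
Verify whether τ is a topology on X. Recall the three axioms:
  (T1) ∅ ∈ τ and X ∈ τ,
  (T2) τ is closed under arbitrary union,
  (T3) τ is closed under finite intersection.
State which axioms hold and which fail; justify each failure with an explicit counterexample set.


τ is NOT a topology on X.

Axiom (T1): ∅ ∈ τ? Yes; X ∈ τ? Yes.
Axiom (T2/T3): check pairwise unions and intersections of members of τ.
Counterexample for (T3): {p66, p67, p69} ∩ {p67, p68, p69} = {p67, p69} ∉ τ. Therefore τ is NOT a topology.


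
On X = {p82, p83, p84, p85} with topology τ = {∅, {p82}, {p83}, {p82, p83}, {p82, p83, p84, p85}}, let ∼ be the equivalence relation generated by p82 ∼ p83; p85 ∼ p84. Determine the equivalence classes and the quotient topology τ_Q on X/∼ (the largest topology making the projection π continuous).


X/∼ = {[p82=p83], [p84=p85]}; |τ_Q| = 3.

Equivalence classes: [p82=p83], [p84=p85].
Quotient map π: X → X/∼ sends p82 ↦ [p82=p83], p83 ↦ [p82=p83], p84 ↦ [p84=p85], p85 ↦ [p84=p85].
For each subset V ⊆ X/∼, compute π^{-1}(V) ⊆ X and check whether π^{-1}(V) ∈ τ. V is open in τ_Q iff π^{-1}(V) ∈ τ.
  V = {}: π^{-1}(V) = ∅ ∈ τ ✓.
  V = {[p82=p83]}: π^{-1}(V) = {p82, p83} ∈ τ ✓.
  V = {[p84=p85]}: π^{-1}(V) = {p84, p85} ∉ τ ✗.
  V = {[p82=p83], [p84=p85]}: π^{-1}(V) = {p82, p83, p84, p85} ∈ τ ✓.
Open sets in the quotient: τ_Q = {{}, {[p82=p83]}, {[p82=p83], [p84=p85]}} (3 elements).


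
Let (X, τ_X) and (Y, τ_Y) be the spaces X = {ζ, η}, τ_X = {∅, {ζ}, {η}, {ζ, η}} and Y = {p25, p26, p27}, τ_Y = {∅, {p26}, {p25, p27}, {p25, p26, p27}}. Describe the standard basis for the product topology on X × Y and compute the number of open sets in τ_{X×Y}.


Basis B = {∅ × ∅, {ζ} × {p26}, {η} × {p26}, {ζ} × {p25, p27}, {ζ, η} × {p26}, {η} × {p25, p27}, {ζ} × {p25, p26, p27}, {η} × {p25, p26, p27}, {ζ, η} × {p25, p27}, {ζ, η} × {p25, p26, p27}}; |τ_{X×Y}| = 16.

Enumerate products U × V with U ∈ τ_X, V ∈ τ_Y (deduplicated):
  ∅ × ∅ = {} (∅)
  {ζ} × {p26} = {(ζ,p26)}
  {η} × {p26} = {(η,p26)}
  {ζ} × {p25, p27} = {(ζ,p25), (ζ,p27)}
  {ζ, η} × {p26} = {(ζ,p26), (η,p26)}
  {η} × {p25, p27} = {(η,p25), (η,p27)}
  {ζ} × {p25, p26, p27} = {(ζ,p25), (ζ,p26), (ζ,p27)}
  {η} × {p25, p26, p27} = {(η,p25), (η,p26), (η,p27)}
  {ζ, η} × {p25, p27} = {(ζ,p25), (ζ,p27), (η,p25), (η,p27)}
  {ζ, η} × {p25, p26, p27} = {(ζ,p25), (ζ,p26), (ζ,p27), (η,p25), (η,p26), (η,p27)}
These 10 distinct sets form the basis B.
Close under arbitrary unions to get τ_{X×Y}; counting gives |τ_{X×Y}| = 16.


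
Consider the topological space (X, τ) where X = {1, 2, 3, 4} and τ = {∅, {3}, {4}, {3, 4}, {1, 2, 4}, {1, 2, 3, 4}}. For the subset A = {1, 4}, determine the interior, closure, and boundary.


int(A) = {4}, cl(A) = {1, 2, 4}, ∂A = {1, 2}.

Closed sets in (X, τ) are complements of opens:
  closed(X, τ) = {∅, {3}, {1, 2}, {1, 2, 3}, {1, 2, 4}, {1, 2, 3, 4}}.
int(A) = ⋃ {U ∈ τ : U ⊆ A}. Opens contained in A: ∅, {4}.
Taking the union of these: int(A) = {4}.
cl(A) = ⋂ {C closed : A ⊆ C}. Closed sets containing A: {1, 2, 4}, {1, 2, 3, 4}.
Intersecting these: cl(A) = {1, 2, 4}.
∂A = cl(A) ∖ int(A) = {1, 2, 4} ∖ {4} = {1, 2}.


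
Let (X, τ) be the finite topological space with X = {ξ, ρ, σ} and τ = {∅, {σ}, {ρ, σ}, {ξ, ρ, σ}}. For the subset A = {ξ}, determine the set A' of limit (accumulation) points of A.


A' = ∅

For each x ∈ X, list the open sets U ∈ τ with x ∈ U, then check whether U ∩ (A ∖ {x}) ≠ ∅ for every such U.
  x = ξ: open {ξ, ρ, σ} ∋ x has {ξ, ρ, σ} ∩ (A ∖ {ξ}) = ∅, so x is NOT a limit point.
  x = ρ: open {ρ, σ} ∋ x has {ρ, σ} ∩ (A ∖ {ρ}) = ∅, so x is NOT a limit point.
  x = σ: open {σ} ∋ x has {σ} ∩ (A ∖ {σ}) = ∅, so x is NOT a limit point.
Collecting: A' = ∅.


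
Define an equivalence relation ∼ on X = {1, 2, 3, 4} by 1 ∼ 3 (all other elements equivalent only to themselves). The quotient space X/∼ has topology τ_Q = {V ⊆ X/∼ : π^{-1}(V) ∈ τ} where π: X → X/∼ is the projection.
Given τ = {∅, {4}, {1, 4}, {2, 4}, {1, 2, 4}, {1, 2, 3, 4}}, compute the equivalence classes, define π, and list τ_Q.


X/∼ = {[1=3], [2], [4]}; |τ_Q| = 4.

Equivalence classes: [1=3], [2], [4].
Quotient map π: X → X/∼ sends 1 ↦ [1=3], 2 ↦ [2], 3 ↦ [1=3], 4 ↦ [4].
For each subset V ⊆ X/∼, compute π^{-1}(V) ⊆ X and check whether π^{-1}(V) ∈ τ. V is open in τ_Q iff π^{-1}(V) ∈ τ.
  V = {}: π^{-1}(V) = ∅ ∈ τ ✓.
  V = {[1=3]}: π^{-1}(V) = {1, 3} ∉ τ ✗.
  V = {[2]}: π^{-1}(V) = {2} ∉ τ ✗.
  V = {[1=3], [2]}: π^{-1}(V) = {1, 2, 3} ∉ τ ✗.
  V = {[4]}: π^{-1}(V) = {4} ∈ τ ✓.
  V = {[1=3], [4]}: π^{-1}(V) = {1, 3, 4} ∉ τ ✗.
  V = {[2], [4]}: π^{-1}(V) = {2, 4} ∈ τ ✓.
  V = {[1=3], [2], [4]}: π^{-1}(V) = {1, 2, 3, 4} ∈ τ ✓.
Open sets in the quotient: τ_Q = {{}, {[4]}, {[2], [4]}, {[1=3], [2], [4]}} (4 elements).


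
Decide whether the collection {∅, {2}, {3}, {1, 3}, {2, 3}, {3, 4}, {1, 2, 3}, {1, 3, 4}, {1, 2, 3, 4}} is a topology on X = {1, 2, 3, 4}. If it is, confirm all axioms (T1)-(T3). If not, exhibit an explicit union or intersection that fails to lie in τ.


τ is NOT a topology on X.

Axiom (T1): ∅ ∈ τ? Yes; X ∈ τ? Yes.
Axiom (T2/T3): check pairwise unions and intersections of members of τ.
Counterexample for (T2): {2} ∪ {3, 4} = {2, 3, 4} ∉ τ. Therefore τ is NOT a topology.


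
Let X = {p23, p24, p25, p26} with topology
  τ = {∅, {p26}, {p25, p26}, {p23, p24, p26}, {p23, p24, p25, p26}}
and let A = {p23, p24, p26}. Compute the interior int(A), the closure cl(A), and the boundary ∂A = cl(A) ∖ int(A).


int(A) = {p23, p24, p26}, cl(A) = {p23, p24, p25, p26}, ∂A = {p25}.

Closed sets in (X, τ) are complements of opens:
  closed(X, τ) = {∅, {p25}, {p23, p24}, {p23, p24, p25}, {p23, p24, p25, p26}}.
int(A) = ⋃ {U ∈ τ : U ⊆ A}. Opens contained in A: ∅, {p26}, {p23, p24, p26}.
Taking the union of these: int(A) = {p23, p24, p26}.
cl(A) = ⋂ {C closed : A ⊆ C}. Closed sets containing A: {p23, p24, p25, p26}.
Intersecting these: cl(A) = {p23, p24, p25, p26}.
∂A = cl(A) ∖ int(A) = {p23, p24, p25, p26} ∖ {p23, p24, p26} = {p25}.


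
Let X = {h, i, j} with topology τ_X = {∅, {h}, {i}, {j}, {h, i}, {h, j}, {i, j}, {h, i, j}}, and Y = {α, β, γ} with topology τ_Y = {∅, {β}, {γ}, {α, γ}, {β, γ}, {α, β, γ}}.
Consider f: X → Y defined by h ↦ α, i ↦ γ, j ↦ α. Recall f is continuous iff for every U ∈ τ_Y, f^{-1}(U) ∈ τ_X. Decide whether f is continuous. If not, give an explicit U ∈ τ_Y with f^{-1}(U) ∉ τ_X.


f IS continuous.

Compute f^{-1}(U) for each U ∈ τ_Y:
  U = ∅: f^{-1}(U) = ∅ ∈ τ_X ✓.
  U = {β}: f^{-1}(U) = ∅ ∈ τ_X ✓.
  U = {γ}: f^{-1}(U) = {i} ∈ τ_X ✓.
  U = {α, γ}: f^{-1}(U) = {h, i, j} ∈ τ_X ✓.
  U = {β, γ}: f^{-1}(U) = {i} ∈ τ_X ✓.
  U = {α, β, γ}: f^{-1}(U) = {h, i, j} ∈ τ_X ✓.
Every preimage lies in τ_X, so f IS continuous.


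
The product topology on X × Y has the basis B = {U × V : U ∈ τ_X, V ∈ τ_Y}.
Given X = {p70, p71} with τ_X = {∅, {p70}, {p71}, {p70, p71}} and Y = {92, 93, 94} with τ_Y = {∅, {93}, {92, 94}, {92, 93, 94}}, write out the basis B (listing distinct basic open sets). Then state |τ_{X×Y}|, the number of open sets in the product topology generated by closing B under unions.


Basis B = {∅ × ∅, {p70} × {93}, {p71} × {93}, {p70} × {92, 94}, {p70, p71} × {93}, {p71} × {92, 94}, {p70} × {92, 93, 94}, {p71} × {92, 93, 94}, {p70, p71} × {92, 94}, {p70, p71} × {92, 93, 94}}; |τ_{X×Y}| = 16.

Enumerate products U × V with U ∈ τ_X, V ∈ τ_Y (deduplicated):
  ∅ × ∅ = {} (∅)
  {p70} × {93} = {(p70,93)}
  {p71} × {93} = {(p71,93)}
  {p70} × {92, 94} = {(p70,92), (p70,94)}
  {p70, p71} × {93} = {(p70,93), (p71,93)}
  {p71} × {92, 94} = {(p71,92), (p71,94)}
  {p70} × {92, 93, 94} = {(p70,92), (p70,93), (p70,94)}
  {p71} × {92, 93, 94} = {(p71,92), (p71,93), (p71,94)}
  {p70, p71} × {92, 94} = {(p70,92), (p70,94), (p71,92), (p71,94)}
  {p70, p71} × {92, 93, 94} = {(p70,92), (p70,93), (p70,94), (p71,92), (p71,93), (p71,94)}
These 10 distinct sets form the basis B.
Close under arbitrary unions to get τ_{X×Y}; counting gives |τ_{X×Y}| = 16.


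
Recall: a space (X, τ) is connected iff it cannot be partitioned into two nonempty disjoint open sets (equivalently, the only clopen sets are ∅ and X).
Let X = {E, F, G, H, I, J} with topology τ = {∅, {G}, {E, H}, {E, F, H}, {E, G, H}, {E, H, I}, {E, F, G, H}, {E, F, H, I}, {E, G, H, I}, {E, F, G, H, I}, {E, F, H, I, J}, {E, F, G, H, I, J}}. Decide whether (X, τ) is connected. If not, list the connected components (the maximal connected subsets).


(X, τ) is disconnected; components = [{G}, {E, F, H, I, J}].

Find clopen sets (U ∈ τ with X ∖ U ∈ τ):
  U = ∅, X ∖ U = {E, F, G, H, I, J} — both open, so U is clopen.
  U = {G}, X ∖ U = {E, F, H, I, J} — both open, so U is clopen.
  U = {E, F, H, I, J}, X ∖ U = {G} — both open, so U is clopen.
  U = {E, F, G, H, I, J}, X ∖ U = ∅ — both open, so U is clopen.
Nontrivial clopen(s) exist: e.g. {G}. So (X, τ) is disconnected.
Compute connected components by grouping points that agree on all clopens:
  component: {G}
  component: {E, F, H, I, J}
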